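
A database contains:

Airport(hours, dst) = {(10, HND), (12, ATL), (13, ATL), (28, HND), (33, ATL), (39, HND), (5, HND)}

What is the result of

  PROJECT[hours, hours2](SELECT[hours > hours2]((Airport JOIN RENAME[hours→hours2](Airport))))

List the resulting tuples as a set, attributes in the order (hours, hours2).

{(10, 5), (13, 12), (28, 10), (28, 5), (33, 12), (33, 13), (39, 10), (39, 28), (39, 5)}

ρ[hours→hours2]: schema becomes (hours2, dst); tuples unchanged.
Natural join on dst: {(10, HND, 10), (10, HND, 28), (10, HND, 39), (10, HND, 5), (12, ATL, 12), (12, ATL, 13), (12, ATL, 33), (13, ATL, 12), (13, ATL, 13), (13, ATL, 33), (28, HND, 10), (28, HND, 28), (28, HND, 39), (28, HND, 5), (33, ATL, 12), (33, ATL, 13), (33, ATL, 33), (39, HND, 10), (39, HND, 28), (39, HND, 39), (39, HND, 5), (5, HND, 10), (5, HND, 28), (5, HND, 39), (5, HND, 5)}
Filtering on hours > hours2 leaves {(10, HND, 5), (13, ATL, 12), (28, HND, 10), (28, HND, 5), (33, ATL, 12), (33, ATL, 13), (39, HND, 10), (39, HND, 28), (39, HND, 5)}.
π[hours, hours2]: project onto (hours, hours2) → {(10, 5), (13, 12), (28, 10), (28, 5), (33, 12), (33, 13), (39, 10), (39, 28), (39, 5)}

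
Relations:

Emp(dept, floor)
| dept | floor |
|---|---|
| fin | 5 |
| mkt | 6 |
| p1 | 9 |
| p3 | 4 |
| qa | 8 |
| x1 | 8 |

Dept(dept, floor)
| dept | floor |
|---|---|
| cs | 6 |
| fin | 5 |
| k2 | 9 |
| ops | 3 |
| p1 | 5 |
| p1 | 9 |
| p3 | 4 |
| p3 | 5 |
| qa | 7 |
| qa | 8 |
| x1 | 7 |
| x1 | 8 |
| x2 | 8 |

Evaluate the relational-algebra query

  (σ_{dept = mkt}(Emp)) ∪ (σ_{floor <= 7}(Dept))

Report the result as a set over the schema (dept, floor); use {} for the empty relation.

{(cs, 6), (fin, 5), (mkt, 6), (ops, 3), (p1, 5), (p3, 4), (p3, 5), (qa, 7), (x1, 7)}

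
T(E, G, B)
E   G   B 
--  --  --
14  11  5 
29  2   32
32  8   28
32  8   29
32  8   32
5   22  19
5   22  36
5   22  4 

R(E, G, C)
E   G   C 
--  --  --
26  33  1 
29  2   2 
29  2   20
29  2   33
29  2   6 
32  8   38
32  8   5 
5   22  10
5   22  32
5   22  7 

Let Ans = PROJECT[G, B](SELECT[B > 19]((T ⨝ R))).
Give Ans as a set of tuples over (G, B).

{(2, 32), (22, 36), (8, 28), (8, 29), (8, 32)}

Joining T and R on E, G yields {(29, 2, 32, 2), (29, 2, 32, 20), (29, 2, 32, 33), (29, 2, 32, 6), (32, 8, 28, 38), (32, 8, 28, 5), (32, 8, 29, 38), (32, 8, 29, 5), (32, 8, 32, 38), (32, 8, 32, 5), (5, 22, 19, 10), (5, 22, 19, 32), (5, 22, 19, 7), (5, 22, 36, 10), (5, 22, 36, 32), (5, 22, 36, 7), (5, 22, 4, 10), (5, 22, 4, 32), (5, 22, 4, 7)}.
Filtering on B > 19 leaves {(29, 2, 32, 2), (29, 2, 32, 20), (29, 2, 32, 33), (29, 2, 32, 6), (32, 8, 28, 38), (32, 8, 28, 5), (32, 8, 29, 38), (32, 8, 29, 5), (32, 8, 32, 38), (32, 8, 32, 5), (5, 22, 36, 10), (5, 22, 36, 32), (5, 22, 36, 7)}.
Keep only column(s) G, B (8 duplicate(s) eliminated): {(2, 32), (22, 36), (8, 28), (8, 29), (8, 32)}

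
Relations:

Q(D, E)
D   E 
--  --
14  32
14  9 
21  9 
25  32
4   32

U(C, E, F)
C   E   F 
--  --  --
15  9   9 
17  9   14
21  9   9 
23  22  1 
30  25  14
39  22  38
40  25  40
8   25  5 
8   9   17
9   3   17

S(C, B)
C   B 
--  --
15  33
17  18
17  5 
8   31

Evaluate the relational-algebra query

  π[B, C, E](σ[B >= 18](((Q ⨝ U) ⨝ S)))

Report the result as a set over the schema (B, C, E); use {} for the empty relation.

Joining Q and U on E yields {(14, 9, 15, 9), (14, 9, 17, 14), (14, 9, 21, 9), (14, 9, 8, 17), (21, 9, 15, 9), (21, 9, 17, 14), (21, 9, 21, 9), (21, 9, 8, 17)}.
Joining (Q ⨝ U) and S on C yields {(14, 9, 15, 9, 33), (14, 9, 17, 14, 18), (14, 9, 17, 14, 5), (14, 9, 8, 17, 31), (21, 9, 15, 9, 33), (21, 9, 17, 14, 18), (21, 9, 17, 14, 5), (21, 9, 8, 17, 31)}.
Selection B >= 18: {(14, 9, 15, 9, 33), (14, 9, 17, 14, 18), (14, 9, 8, 17, 31), (21, 9, 15, 9, 33), (21, 9, 17, 14, 18), (21, 9, 8, 17, 31)}
π_{B, C, E} gives {(18, 17, 9), (31, 8, 9), (33, 15, 9)} (3 duplicate(s) eliminated).

{(18, 17, 9), (31, 8, 9), (33, 15, 9)}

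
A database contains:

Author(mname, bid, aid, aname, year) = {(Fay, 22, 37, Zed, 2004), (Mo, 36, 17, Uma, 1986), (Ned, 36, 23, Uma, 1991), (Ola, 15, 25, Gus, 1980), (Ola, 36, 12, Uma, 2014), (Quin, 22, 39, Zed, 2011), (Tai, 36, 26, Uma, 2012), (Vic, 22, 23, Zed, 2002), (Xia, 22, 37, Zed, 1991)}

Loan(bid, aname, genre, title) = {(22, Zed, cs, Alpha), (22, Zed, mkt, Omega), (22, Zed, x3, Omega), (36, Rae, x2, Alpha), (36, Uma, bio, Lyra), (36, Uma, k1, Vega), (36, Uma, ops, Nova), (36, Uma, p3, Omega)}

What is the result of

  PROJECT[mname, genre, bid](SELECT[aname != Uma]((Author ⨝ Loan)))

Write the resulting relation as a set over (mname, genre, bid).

{(Fay, cs, 22), (Fay, mkt, 22), (Fay, x3, 22), (Quin, cs, 22), (Quin, mkt, 22), (Quin, x3, 22), (Vic, cs, 22), (Vic, mkt, 22), (Vic, x3, 22), (Xia, cs, 22), (Xia, mkt, 22), (Xia, x3, 22)}

Natural join on bid, aname: {(Fay, 22, 37, Zed, 2004, cs, Alpha), (Fay, 22, 37, Zed, 2004, mkt, Omega), (Fay, 22, 37, Zed, 2004, x3, Omega), (Mo, 36, 17, Uma, 1986, bio, Lyra), (Mo, 36, 17, Uma, 1986, k1, Vega), (Mo, 36, 17, Uma, 1986, ops, Nova), (Mo, 36, 17, Uma, 1986, p3, Omega), (Ned, 36, 23, Uma, 1991, bio, Lyra), (Ned, 36, 23, Uma, 1991, k1, Vega), (Ned, 36, 23, Uma, 1991, ops, Nova), (Ned, 36, 23, Uma, 1991, p3, Omega), (Ola, 36, 12, Uma, 2014, bio, Lyra), (Ola, 36, 12, Uma, 2014, k1, Vega), (Ola, 36, 12, Uma, 2014, ops, Nova), (Ola, 36, 12, Uma, 2014, p3, Omega), (Quin, 22, 39, Zed, 2011, cs, Alpha), (Quin, 22, 39, Zed, 2011, mkt, Omega), (Quin, 22, 39, Zed, 2011, x3, Omega), (Tai, 36, 26, Uma, 2012, bio, Lyra), (Tai, 36, 26, Uma, 2012, k1, Vega), (Tai, 36, 26, Uma, 2012, ops, Nova), (Tai, 36, 26, Uma, 2012, p3, Omega), (Vic, 22, 23, Zed, 2002, cs, Alpha), (Vic, 22, 23, Zed, 2002, mkt, Omega), (Vic, 22, 23, Zed, 2002, x3, Omega), (Xia, 22, 37, Zed, 1991, cs, Alpha), (Xia, 22, 37, Zed, 1991, mkt, Omega), (Xia, 22, 37, Zed, 1991, x3, Omega)}
Apply σ_{aname != Uma}; surviving tuples: {(Fay, 22, 37, Zed, 2004, cs, Alpha), (Fay, 22, 37, Zed, 2004, mkt, Omega), (Fay, 22, 37, Zed, 2004, x3, Omega), (Quin, 22, 39, Zed, 2011, cs, Alpha), (Quin, 22, 39, Zed, 2011, mkt, Omega), (Quin, 22, 39, Zed, 2011, x3, Omega), (Vic, 22, 23, Zed, 2002, cs, Alpha), (Vic, 22, 23, Zed, 2002, mkt, Omega), (Vic, 22, 23, Zed, 2002, x3, Omega), (Xia, 22, 37, Zed, 1991, cs, Alpha), (Xia, 22, 37, Zed, 1991, mkt, Omega), (Xia, 22, 37, Zed, 1991, x3, Omega)}
π[mname, genre, bid]: project onto (mname, genre, bid) → {(Fay, cs, 22), (Fay, mkt, 22), (Fay, x3, 22), (Quin, cs, 22), (Quin, mkt, 22), (Quin, x3, 22), (Vic, cs, 22), (Vic, mkt, 22), (Vic, x3, 22), (Xia, cs, 22), (Xia, mkt, 22), (Xia, x3, 22)}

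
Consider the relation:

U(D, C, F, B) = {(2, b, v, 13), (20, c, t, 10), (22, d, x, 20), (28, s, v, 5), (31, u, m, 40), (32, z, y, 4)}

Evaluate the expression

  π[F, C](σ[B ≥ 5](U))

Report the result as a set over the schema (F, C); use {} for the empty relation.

{(m, u), (t, c), (v, b), (v, s), (x, d)}

σ[B ≥ 5]: keep tuples satisfying B ≥ 5 → {(2, b, v, 13), (20, c, t, 10), (22, d, x, 20), (28, s, v, 5), (31, u, m, 40)}
Projecting to F, C: {(m, u), (t, c), (v, b), (v, s), (x, d)}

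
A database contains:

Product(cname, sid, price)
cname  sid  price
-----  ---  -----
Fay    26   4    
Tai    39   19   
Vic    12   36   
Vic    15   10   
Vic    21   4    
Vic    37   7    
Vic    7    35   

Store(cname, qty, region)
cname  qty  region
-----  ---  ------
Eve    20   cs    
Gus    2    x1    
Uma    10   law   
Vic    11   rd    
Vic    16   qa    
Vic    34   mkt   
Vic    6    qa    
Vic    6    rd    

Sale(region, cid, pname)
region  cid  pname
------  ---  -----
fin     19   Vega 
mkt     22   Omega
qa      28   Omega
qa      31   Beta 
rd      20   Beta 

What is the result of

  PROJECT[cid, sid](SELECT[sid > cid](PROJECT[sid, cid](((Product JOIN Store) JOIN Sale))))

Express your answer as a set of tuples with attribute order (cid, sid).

{(20, 21), (20, 37), (22, 37), (28, 37), (31, 37)}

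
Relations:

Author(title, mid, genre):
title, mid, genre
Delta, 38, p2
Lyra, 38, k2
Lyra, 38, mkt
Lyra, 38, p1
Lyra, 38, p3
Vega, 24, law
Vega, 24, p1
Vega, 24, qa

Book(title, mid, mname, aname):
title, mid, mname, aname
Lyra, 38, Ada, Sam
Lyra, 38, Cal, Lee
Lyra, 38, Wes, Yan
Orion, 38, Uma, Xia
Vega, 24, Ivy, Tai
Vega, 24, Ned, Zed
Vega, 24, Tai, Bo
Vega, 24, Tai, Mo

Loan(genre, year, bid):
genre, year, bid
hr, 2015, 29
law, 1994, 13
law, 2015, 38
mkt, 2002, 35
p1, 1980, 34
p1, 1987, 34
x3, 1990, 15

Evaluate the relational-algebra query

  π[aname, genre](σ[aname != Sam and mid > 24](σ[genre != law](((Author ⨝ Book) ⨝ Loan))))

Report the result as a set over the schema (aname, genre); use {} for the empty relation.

Joining Author and Book on title, mid yields {(Lyra, 38, k2, Ada, Sam), (Lyra, 38, k2, Cal, Lee), (Lyra, 38, k2, Wes, Yan), (Lyra, 38, mkt, Ada, Sam), (Lyra, 38, mkt, Cal, Lee), (Lyra, 38, mkt, Wes, Yan), (Lyra, 38, p1, Ada, Sam), (Lyra, 38, p1, Cal, Lee), (Lyra, 38, p1, Wes, Yan), (Lyra, 38, p3, Ada, Sam), (Lyra, 38, p3, Cal, Lee), (Lyra, 38, p3, Wes, Yan), (Vega, 24, law, Ivy, Tai), (Vega, 24, law, Ned, Zed), (Vega, 24, law, Tai, Bo), (Vega, 24, law, Tai, Mo), (Vega, 24, p1, Ivy, Tai), (Vega, 24, p1, Ned, Zed), (Vega, 24, p1, Tai, Bo), (Vega, 24, p1, Tai, Mo), (Vega, 24, qa, Ivy, Tai), (Vega, 24, qa, Ned, Zed), (Vega, 24, qa, Tai, Bo), (Vega, 24, qa, Tai, Mo)}.
Joining (Author ⨝ Book) and Loan on genre yields {(Lyra, 38, mkt, Ada, Sam, 2002, 35), (Lyra, 38, mkt, Cal, Lee, 2002, 35), (Lyra, 38, mkt, Wes, Yan, 2002, 35), (Lyra, 38, p1, Ada, Sam, 1980, 34), (Lyra, 38, p1, Ada, Sam, 1987, 34), (Lyra, 38, p1, Cal, Lee, 1980, 34), (Lyra, 38, p1, Cal, Lee, 1987, 34), (Lyra, 38, p1, Wes, Yan, 1980, 34), (Lyra, 38, p1, Wes, Yan, 1987, 34), (Vega, 24, law, Ivy, Tai, 1994, 13), (Vega, 24, law, Ivy, Tai, 2015, 38), (Vega, 24, law, Ned, Zed, 1994, 13), (Vega, 24, law, Ned, Zed, 2015, 38), (Vega, 24, law, Tai, Bo, 1994, 13), (Vega, 24, law, Tai, Bo, 2015, 38), (Vega, 24, law, Tai, Mo, 1994, 13), (Vega, 24, law, Tai, Mo, 2015, 38), (Vega, 24, p1, Ivy, Tai, 1980, 34), (Vega, 24, p1, Ivy, Tai, 1987, 34), (Vega, 24, p1, Ned, Zed, 1980, 34), (Vega, 24, p1, Ned, Zed, 1987, 34), (Vega, 24, p1, Tai, Bo, 1980, 34), (Vega, 24, p1, Tai, Bo, 1987, 34), (Vega, 24, p1, Tai, Mo, 1980, 34), (Vega, 24, p1, Tai, Mo, 1987, 34)}.
Apply σ_{genre != law}; surviving tuples: {(Lyra, 38, mkt, Ada, Sam, 2002, 35), (Lyra, 38, mkt, Cal, Lee, 2002, 35), (Lyra, 38, mkt, Wes, Yan, 2002, 35), (Lyra, 38, p1, Ada, Sam, 1980, 34), (Lyra, 38, p1, Ada, Sam, 1987, 34), (Lyra, 38, p1, Cal, Lee, 1980, 34), (Lyra, 38, p1, Cal, Lee, 1987, 34), (Lyra, 38, p1, Wes, Yan, 1980, 34), (Lyra, 38, p1, Wes, Yan, 1987, 34), (Vega, 24, p1, Ivy, Tai, 1980, 34), (Vega, 24, p1, Ivy, Tai, 1987, 34), (Vega, 24, p1, Ned, Zed, 1980, 34), (Vega, 24, p1, Ned, Zed, 1987, 34), (Vega, 24, p1, Tai, Bo, 1980, 34), (Vega, 24, p1, Tai, Bo, 1987, 34), (Vega, 24, p1, Tai, Mo, 1980, 34), (Vega, 24, p1, Tai, Mo, 1987, 34)}
Apply σ_{aname != Sam and mid > 24}; surviving tuples: {(Lyra, 38, mkt, Cal, Lee, 2002, 35), (Lyra, 38, mkt, Wes, Yan, 2002, 35), (Lyra, 38, p1, Cal, Lee, 1980, 34), (Lyra, 38, p1, Cal, Lee, 1987, 34), (Lyra, 38, p1, Wes, Yan, 1980, 34), (Lyra, 38, p1, Wes, Yan, 1987, 34)}
Projecting to aname, genre (2 duplicate(s) eliminated): {(Lee, mkt), (Lee, p1), (Yan, mkt), (Yan, p1)}

{(Lee, mkt), (Lee, p1), (Yan, mkt), (Yan, p1)}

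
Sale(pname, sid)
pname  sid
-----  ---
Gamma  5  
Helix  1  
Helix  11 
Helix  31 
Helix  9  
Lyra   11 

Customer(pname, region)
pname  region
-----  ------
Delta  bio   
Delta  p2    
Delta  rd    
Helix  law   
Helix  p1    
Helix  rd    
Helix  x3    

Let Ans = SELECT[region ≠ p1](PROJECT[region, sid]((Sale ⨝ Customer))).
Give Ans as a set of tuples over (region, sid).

Sale ⋈ Customer (natural join on pname): {(Helix, 1, law), (Helix, 1, p1), (Helix, 1, rd), (Helix, 1, x3), (Helix, 11, law), (Helix, 11, p1), (Helix, 11, rd), (Helix, 11, x3), (Helix, 31, law), (Helix, 31, p1), (Helix, 31, rd), (Helix, 31, x3), (Helix, 9, law), (Helix, 9, p1), (Helix, 9, rd), (Helix, 9, x3)}
Projecting to region, sid: {(law, 1), (law, 11), (law, 31), (law, 9), (p1, 1), (p1, 11), (p1, 31), (p1, 9), (rd, 1), (rd, 11), (rd, 31), (rd, 9), (x3, 1), (x3, 11), (x3, 31), (x3, 9)}
Selection region ≠ p1: {(law, 1), (law, 11), (law, 31), (law, 9), (rd, 1), (rd, 11), (rd, 31), (rd, 9), (x3, 1), (x3, 11), (x3, 31), (x3, 9)}

{(law, 1), (law, 11), (law, 31), (law, 9), (rd, 1), (rd, 11), (rd, 31), (rd, 9), (x3, 1), (x3, 11), (x3, 31), (x3, 9)}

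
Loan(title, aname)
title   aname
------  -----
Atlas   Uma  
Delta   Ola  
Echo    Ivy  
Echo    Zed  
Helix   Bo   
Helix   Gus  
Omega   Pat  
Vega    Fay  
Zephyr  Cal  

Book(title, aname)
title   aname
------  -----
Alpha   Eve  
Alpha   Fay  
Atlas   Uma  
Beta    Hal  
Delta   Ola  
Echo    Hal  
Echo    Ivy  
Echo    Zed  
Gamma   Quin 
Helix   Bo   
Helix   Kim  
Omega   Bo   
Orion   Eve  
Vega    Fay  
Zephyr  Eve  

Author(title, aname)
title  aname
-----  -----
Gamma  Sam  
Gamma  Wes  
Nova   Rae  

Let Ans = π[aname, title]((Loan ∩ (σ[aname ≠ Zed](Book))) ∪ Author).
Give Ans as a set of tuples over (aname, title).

{(Bo, Helix), (Fay, Vega), (Ivy, Echo), (Ola, Delta), (Rae, Nova), (Sam, Gamma), (Uma, Atlas), (Wes, Gamma)}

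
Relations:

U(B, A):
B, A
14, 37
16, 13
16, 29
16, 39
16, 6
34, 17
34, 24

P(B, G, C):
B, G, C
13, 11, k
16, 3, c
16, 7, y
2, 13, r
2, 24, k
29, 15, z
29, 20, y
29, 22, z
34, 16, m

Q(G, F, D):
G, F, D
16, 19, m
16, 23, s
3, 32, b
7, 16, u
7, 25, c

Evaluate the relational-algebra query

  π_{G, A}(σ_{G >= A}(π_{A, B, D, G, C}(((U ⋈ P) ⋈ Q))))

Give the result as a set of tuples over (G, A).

U ⋈ P (natural join on B): {(16, 13, 3, c), (16, 13, 7, y), (16, 29, 3, c), (16, 29, 7, y), (16, 39, 3, c), (16, 39, 7, y), (16, 6, 3, c), (16, 6, 7, y), (34, 17, 16, m), (34, 24, 16, m)}
(U ⋈ P) ⋈ Q (natural join on G): {(16, 13, 3, c, 32, b), (16, 13, 7, y, 16, u), (16, 13, 7, y, 25, c), (16, 29, 3, c, 32, b), (16, 29, 7, y, 16, u), (16, 29, 7, y, 25, c), (16, 39, 3, c, 32, b), (16, 39, 7, y, 16, u), (16, 39, 7, y, 25, c), (16, 6, 3, c, 32, b), (16, 6, 7, y, 16, u), (16, 6, 7, y, 25, c), (34, 17, 16, m, 19, m), (34, 17, 16, m, 23, s), (34, 24, 16, m, 19, m), (34, 24, 16, m, 23, s)}
π[A, B, D, G, C]: project onto (A, B, D, G, C) → {(13, 16, b, 3, c), (13, 16, c, 7, y), (13, 16, u, 7, y), (17, 34, m, 16, m), (17, 34, s, 16, m), (24, 34, m, 16, m), (24, 34, s, 16, m), (29, 16, b, 3, c), (29, 16, c, 7, y), (29, 16, u, 7, y), (39, 16, b, 3, c), (39, 16, c, 7, y), (39, 16, u, 7, y), (6, 16, b, 3, c), (6, 16, c, 7, y), (6, 16, u, 7, y)}
Selection G >= A: {(6, 16, c, 7, y), (6, 16, u, 7, y)}
π[G, A]: project onto (G, A) (1 duplicate(s) eliminated) → {(7, 6)}

{(7, 6)}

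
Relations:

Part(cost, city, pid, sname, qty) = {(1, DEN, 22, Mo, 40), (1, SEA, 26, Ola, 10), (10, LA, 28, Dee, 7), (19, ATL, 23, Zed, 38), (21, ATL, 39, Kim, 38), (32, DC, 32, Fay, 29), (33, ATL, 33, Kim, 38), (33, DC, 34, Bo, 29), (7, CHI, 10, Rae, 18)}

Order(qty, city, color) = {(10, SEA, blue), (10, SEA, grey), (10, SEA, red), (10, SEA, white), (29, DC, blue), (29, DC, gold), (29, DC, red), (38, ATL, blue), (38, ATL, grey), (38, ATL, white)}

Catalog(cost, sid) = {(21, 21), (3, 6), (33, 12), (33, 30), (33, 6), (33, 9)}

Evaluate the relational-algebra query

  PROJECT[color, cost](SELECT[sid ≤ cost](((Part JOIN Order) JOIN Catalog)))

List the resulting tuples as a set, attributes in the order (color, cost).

{(blue, 21), (blue, 33), (gold, 33), (grey, 21), (grey, 33), (red, 33), (white, 21), (white, 33)}

Part ⋈ Order (natural join on city, qty): {(1, SEA, 26, Ola, 10, blue), (1, SEA, 26, Ola, 10, grey), (1, SEA, 26, Ola, 10, red), (1, SEA, 26, Ola, 10, white), (19, ATL, 23, Zed, 38, blue), (19, ATL, 23, Zed, 38, grey), (19, ATL, 23, Zed, 38, white), (21, ATL, 39, Kim, 38, blue), (21, ATL, 39, Kim, 38, grey), (21, ATL, 39, Kim, 38, white), (32, DC, 32, Fay, 29, blue), (32, DC, 32, Fay, 29, gold), (32, DC, 32, Fay, 29, red), (33, ATL, 33, Kim, 38, blue), (33, ATL, 33, Kim, 38, grey), (33, ATL, 33, Kim, 38, white), (33, DC, 34, Bo, 29, blue), (33, DC, 34, Bo, 29, gold), (33, DC, 34, Bo, 29, red)}
(Part JOIN Order) ⋈ Catalog (natural join on cost): {(21, ATL, 39, Kim, 38, blue, 21), (21, ATL, 39, Kim, 38, grey, 21), (21, ATL, 39, Kim, 38, white, 21), (33, ATL, 33, Kim, 38, blue, 12), (33, ATL, 33, Kim, 38, blue, 30), (33, ATL, 33, Kim, 38, blue, 6), (33, ATL, 33, Kim, 38, blue, 9), (33, ATL, 33, Kim, 38, grey, 12), (33, ATL, 33, Kim, 38, grey, 30), (33, ATL, 33, Kim, 38, grey, 6), (33, ATL, 33, Kim, 38, grey, 9), (33, ATL, 33, Kim, 38, white, 12), (33, ATL, 33, Kim, 38, white, 30), (33, ATL, 33, Kim, 38, white, 6), (33, ATL, 33, Kim, 38, white, 9), (33, DC, 34, Bo, 29, blue, 12), (33, DC, 34, Bo, 29, blue, 30), (33, DC, 34, Bo, 29, blue, 6), (33, DC, 34, Bo, 29, blue, 9), (33, DC, 34, Bo, 29, gold, 12), (33, DC, 34, Bo, 29, gold, 30), (33, DC, 34, Bo, 29, gold, 6), (33, DC, 34, Bo, 29, gold, 9), (33, DC, 34, Bo, 29, red, 12), (33, DC, 34, Bo, 29, red, 30), (33, DC, 34, Bo, 29, red, 6), (33, DC, 34, Bo, 29, red, 9)}
Apply σ_{sid ≤ cost}; surviving tuples: {(21, ATL, 39, Kim, 38, blue, 21), (21, ATL, 39, Kim, 38, grey, 21), (21, ATL, 39, Kim, 38, white, 21), (33, ATL, 33, Kim, 38, blue, 12), (33, ATL, 33, Kim, 38, blue, 30), (33, ATL, 33, Kim, 38, blue, 6), (33, ATL, 33, Kim, 38, blue, 9), (33, ATL, 33, Kim, 38, grey, 12), (33, ATL, 33, Kim, 38, grey, 30), (33, ATL, 33, Kim, 38, grey, 6), (33, ATL, 33, Kim, 38, grey, 9), (33, ATL, 33, Kim, 38, white, 12), (33, ATL, 33, Kim, 38, white, 30), (33, ATL, 33, Kim, 38, white, 6), (33, ATL, 33, Kim, 38, white, 9), (33, DC, 34, Bo, 29, blue, 12), (33, DC, 34, Bo, 29, blue, 30), (33, DC, 34, Bo, 29, blue, 6), (33, DC, 34, Bo, 29, blue, 9), (33, DC, 34, Bo, 29, gold, 12), (33, DC, 34, Bo, 29, gold, 30), (33, DC, 34, Bo, 29, gold, 6), (33, DC, 34, Bo, 29, gold, 9), (33, DC, 34, Bo, 29, red, 12), (33, DC, 34, Bo, 29, red, 30), (33, DC, 34, Bo, 29, red, 6), (33, DC, 34, Bo, 29, red, 9)}
Projecting to color, cost (19 duplicate(s) eliminated): {(blue, 21), (blue, 33), (gold, 33), (grey, 21), (grey, 33), (red, 33), (white, 21), (white, 33)}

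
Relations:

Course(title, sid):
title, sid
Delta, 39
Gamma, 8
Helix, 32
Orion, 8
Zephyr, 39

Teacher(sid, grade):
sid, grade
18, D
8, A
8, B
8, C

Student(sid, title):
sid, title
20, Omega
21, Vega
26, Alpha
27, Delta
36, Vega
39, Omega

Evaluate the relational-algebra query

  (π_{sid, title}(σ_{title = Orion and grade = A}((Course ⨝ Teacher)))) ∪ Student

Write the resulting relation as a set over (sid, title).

{(20, Omega), (21, Vega), (26, Alpha), (27, Delta), (36, Vega), (39, Omega), (8, Orion)}

Joining Course and Teacher on sid yields {(Gamma, 8, A), (Gamma, 8, B), (Gamma, 8, C), (Orion, 8, A), (Orion, 8, B), (Orion, 8, C)}.
Apply σ_{title = Orion and grade = A}; surviving tuples: {(Orion, 8, A)}
Projecting to sid, title: {(8, Orion)}
Union: {(8, Orion)} with {(20, Omega), (21, Vega), (26, Alpha), (27, Delta), (36, Vega), (39, Omega)} → {(20, Omega), (21, Vega), (26, Alpha), (27, Delta), (36, Vega), (39, Omega), (8, Orion)}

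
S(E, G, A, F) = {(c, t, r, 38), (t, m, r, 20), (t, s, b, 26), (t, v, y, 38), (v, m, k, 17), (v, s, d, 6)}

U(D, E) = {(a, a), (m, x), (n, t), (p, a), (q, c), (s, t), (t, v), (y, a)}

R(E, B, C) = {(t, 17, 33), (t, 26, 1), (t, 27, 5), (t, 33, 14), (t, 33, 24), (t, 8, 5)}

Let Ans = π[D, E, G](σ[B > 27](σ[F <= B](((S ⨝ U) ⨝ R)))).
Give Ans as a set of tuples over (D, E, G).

S ⋈ U (natural join on E): {(c, t, r, 38, q), (t, m, r, 20, n), (t, m, r, 20, s), (t, s, b, 26, n), (t, s, b, 26, s), (t, v, y, 38, n), (t, v, y, 38, s), (v, m, k, 17, t), (v, s, d, 6, t)}
(S ⨝ U) ⋈ R (natural join on E): {(t, m, r, 20, n, 17, 33), (t, m, r, 20, n, 26, 1), (t, m, r, 20, n, 27, 5), (t, m, r, 20, n, 33, 14), (t, m, r, 20, n, 33, 24), (t, m, r, 20, n, 8, 5), (t, m, r, 20, s, 17, 33), (t, m, r, 20, s, 26, 1), (t, m, r, 20, s, 27, 5), (t, m, r, 20, s, 33, 14), (t, m, r, 20, s, 33, 24), (t, m, r, 20, s, 8, 5), (t, s, b, 26, n, 17, 33), (t, s, b, 26, n, 26, 1), (t, s, b, 26, n, 27, 5), (t, s, b, 26, n, 33, 14), (t, s, b, 26, n, 33, 24), (t, s, b, 26, n, 8, 5), (t, s, b, 26, s, 17, 33), (t, s, b, 26, s, 26, 1), (t, s, b, 26, s, 27, 5), (t, s, b, 26, s, 33, 14), (t, s, b, 26, s, 33, 24), (t, s, b, 26, s, 8, 5), (t, v, y, 38, n, 17, 33), (t, v, y, 38, n, 26, 1), (t, v, y, 38, n, 27, 5), (t, v, y, 38, n, 33, 14), (t, v, y, 38, n, 33, 24), (t, v, y, 38, n, 8, 5), (t, v, y, 38, s, 17, 33), (t, v, y, 38, s, 26, 1), (t, v, y, 38, s, 27, 5), (t, v, y, 38, s, 33, 14), (t, v, y, 38, s, 33, 24), (t, v, y, 38, s, 8, 5)}
Filtering on F <= B leaves {(t, m, r, 20, n, 26, 1), (t, m, r, 20, n, 27, 5), (t, m, r, 20, n, 33, 14), (t, m, r, 20, n, 33, 24), (t, m, r, 20, s, 26, 1), (t, m, r, 20, s, 27, 5), (t, m, r, 20, s, 33, 14), (t, m, r, 20, s, 33, 24), (t, s, b, 26, n, 26, 1), (t, s, b, 26, n, 27, 5), (t, s, b, 26, n, 33, 14), (t, s, b, 26, n, 33, 24), (t, s, b, 26, s, 26, 1), (t, s, b, 26, s, 27, 5), (t, s, b, 26, s, 33, 14), (t, s, b, 26, s, 33, 24)}.
Filtering on B > 27 leaves {(t, m, r, 20, n, 33, 14), (t, m, r, 20, n, 33, 24), (t, m, r, 20, s, 33, 14), (t, m, r, 20, s, 33, 24), (t, s, b, 26, n, 33, 14), (t, s, b, 26, n, 33, 24), (t, s, b, 26, s, 33, 14), (t, s, b, 26, s, 33, 24)}.
π[D, E, G]: project onto (D, E, G) (4 duplicate(s) eliminated) → {(n, t, m), (n, t, s), (s, t, m), (s, t, s)}

{(n, t, m), (n, t, s), (s, t, m), (s, t, s)}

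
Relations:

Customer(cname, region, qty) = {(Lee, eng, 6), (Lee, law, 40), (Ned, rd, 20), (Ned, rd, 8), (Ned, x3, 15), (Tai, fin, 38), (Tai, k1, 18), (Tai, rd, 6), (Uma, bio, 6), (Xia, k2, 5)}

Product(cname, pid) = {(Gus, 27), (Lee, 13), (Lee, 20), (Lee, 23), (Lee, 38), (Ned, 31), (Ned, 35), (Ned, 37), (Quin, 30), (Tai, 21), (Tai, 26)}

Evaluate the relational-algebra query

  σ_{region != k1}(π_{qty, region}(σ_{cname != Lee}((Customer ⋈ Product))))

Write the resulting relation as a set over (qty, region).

{(15, x3), (20, rd), (38, fin), (6, rd), (8, rd)}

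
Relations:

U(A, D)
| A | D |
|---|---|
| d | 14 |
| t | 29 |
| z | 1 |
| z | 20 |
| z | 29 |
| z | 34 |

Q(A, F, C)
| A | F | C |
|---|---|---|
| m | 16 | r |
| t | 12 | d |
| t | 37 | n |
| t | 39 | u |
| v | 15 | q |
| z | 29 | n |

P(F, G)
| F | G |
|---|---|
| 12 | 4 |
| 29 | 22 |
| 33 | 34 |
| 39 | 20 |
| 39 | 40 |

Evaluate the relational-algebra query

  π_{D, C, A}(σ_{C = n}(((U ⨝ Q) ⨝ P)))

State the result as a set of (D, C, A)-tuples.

Joining U and Q on A yields {(t, 29, 12, d), (t, 29, 37, n), (t, 29, 39, u), (z, 1, 29, n), (z, 20, 29, n), (z, 29, 29, n), (z, 34, 29, n)}.
Joining (U ⨝ Q) and P on F yields {(t, 29, 12, d, 4), (t, 29, 39, u, 20), (t, 29, 39, u, 40), (z, 1, 29, n, 22), (z, 20, 29, n, 22), (z, 29, 29, n, 22), (z, 34, 29, n, 22)}.
Filtering on C = n leaves {(z, 1, 29, n, 22), (z, 20, 29, n, 22), (z, 29, 29, n, 22), (z, 34, 29, n, 22)}.
π[D, C, A]: project onto (D, C, A) → {(1, n, z), (20, n, z), (29, n, z), (34, n, z)}

{(1, n, z), (20, n, z), (29, n, z), (34, n, z)}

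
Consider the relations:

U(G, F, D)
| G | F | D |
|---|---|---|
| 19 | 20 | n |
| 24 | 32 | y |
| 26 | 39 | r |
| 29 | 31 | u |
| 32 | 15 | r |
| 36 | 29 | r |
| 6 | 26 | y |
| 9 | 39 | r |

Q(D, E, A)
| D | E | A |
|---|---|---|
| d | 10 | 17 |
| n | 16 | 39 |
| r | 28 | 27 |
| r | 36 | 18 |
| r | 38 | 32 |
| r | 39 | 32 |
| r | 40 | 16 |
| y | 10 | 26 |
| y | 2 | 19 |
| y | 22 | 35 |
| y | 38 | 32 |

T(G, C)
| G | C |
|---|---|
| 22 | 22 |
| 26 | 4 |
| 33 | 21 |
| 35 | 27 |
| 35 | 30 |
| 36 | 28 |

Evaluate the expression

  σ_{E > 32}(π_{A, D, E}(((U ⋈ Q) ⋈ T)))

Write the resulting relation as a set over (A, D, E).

Natural join on D: {(19, 20, n, 16, 39), (24, 32, y, 10, 26), (24, 32, y, 2, 19), (24, 32, y, 22, 35), (24, 32, y, 38, 32), (26, 39, r, 28, 27), (26, 39, r, 36, 18), (26, 39, r, 38, 32), (26, 39, r, 39, 32), (26, 39, r, 40, 16), (32, 15, r, 28, 27), (32, 15, r, 36, 18), (32, 15, r, 38, 32), (32, 15, r, 39, 32), (32, 15, r, 40, 16), (36, 29, r, 28, 27), (36, 29, r, 36, 18), (36, 29, r, 38, 32), (36, 29, r, 39, 32), (36, 29, r, 40, 16), (6, 26, y, 10, 26), (6, 26, y, 2, 19), (6, 26, y, 22, 35), (6, 26, y, 38, 32), (9, 39, r, 28, 27), (9, 39, r, 36, 18), (9, 39, r, 38, 32), (9, 39, r, 39, 32), (9, 39, r, 40, 16)}
Natural join on G: {(26, 39, r, 28, 27, 4), (26, 39, r, 36, 18, 4), (26, 39, r, 38, 32, 4), (26, 39, r, 39, 32, 4), (26, 39, r, 40, 16, 4), (36, 29, r, 28, 27, 28), (36, 29, r, 36, 18, 28), (36, 29, r, 38, 32, 28), (36, 29, r, 39, 32, 28), (36, 29, r, 40, 16, 28)}
Keep only column(s) A, D, E (5 duplicate(s) eliminated): {(16, r, 40), (18, r, 36), (27, r, 28), (32, r, 38), (32, r, 39)}
Apply σ_{E > 32}; surviving tuples: {(16, r, 40), (18, r, 36), (32, r, 38), (32, r, 39)}

{(16, r, 40), (18, r, 36), (32, r, 38), (32, r, 39)}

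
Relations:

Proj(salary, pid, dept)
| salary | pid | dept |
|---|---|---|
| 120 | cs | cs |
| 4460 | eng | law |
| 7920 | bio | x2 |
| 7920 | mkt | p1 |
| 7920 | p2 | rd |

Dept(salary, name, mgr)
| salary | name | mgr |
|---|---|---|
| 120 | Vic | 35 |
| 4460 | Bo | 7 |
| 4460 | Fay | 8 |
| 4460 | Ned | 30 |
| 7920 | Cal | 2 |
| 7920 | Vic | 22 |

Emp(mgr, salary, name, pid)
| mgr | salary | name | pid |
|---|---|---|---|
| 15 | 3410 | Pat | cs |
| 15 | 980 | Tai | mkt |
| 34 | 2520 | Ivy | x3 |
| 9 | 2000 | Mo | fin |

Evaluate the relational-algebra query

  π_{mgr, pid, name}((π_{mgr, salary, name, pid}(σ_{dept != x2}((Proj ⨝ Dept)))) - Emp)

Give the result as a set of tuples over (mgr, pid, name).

Natural join on salary: {(120, cs, cs, Vic, 35), (4460, eng, law, Bo, 7), (4460, eng, law, Fay, 8), (4460, eng, law, Ned, 30), (7920, bio, x2, Cal, 2), (7920, bio, x2, Vic, 22), (7920, mkt, p1, Cal, 2), (7920, mkt, p1, Vic, 22), (7920, p2, rd, Cal, 2), (7920, p2, rd, Vic, 22)}
Apply σ_{dept != x2}; surviving tuples: {(120, cs, cs, Vic, 35), (4460, eng, law, Bo, 7), (4460, eng, law, Fay, 8), (4460, eng, law, Ned, 30), (7920, mkt, p1, Cal, 2), (7920, mkt, p1, Vic, 22), (7920, p2, rd, Cal, 2), (7920, p2, rd, Vic, 22)}
Keep only column(s) mgr, salary, name, pid: {(2, 7920, Cal, mkt), (2, 7920, Cal, p2), (22, 7920, Vic, mkt), (22, 7920, Vic, p2), (30, 4460, Ned, eng), (35, 120, Vic, cs), (7, 4460, Bo, eng), (8, 4460, Fay, eng)}
Set difference of the two operands is {(2, 7920, Cal, mkt), (2, 7920, Cal, p2), (22, 7920, Vic, mkt), (22, 7920, Vic, p2), (30, 4460, Ned, eng), (35, 120, Vic, cs), (7, 4460, Bo, eng), (8, 4460, Fay, eng)}.
Keep only column(s) mgr, pid, name: {(2, mkt, Cal), (2, p2, Cal), (22, mkt, Vic), (22, p2, Vic), (30, eng, Ned), (35, cs, Vic), (7, eng, Bo), (8, eng, Fay)}

{(2, mkt, Cal), (2, p2, Cal), (22, mkt, Vic), (22, p2, Vic), (30, eng, Ned), (35, cs, Vic), (7, eng, Bo), (8, eng, Fay)}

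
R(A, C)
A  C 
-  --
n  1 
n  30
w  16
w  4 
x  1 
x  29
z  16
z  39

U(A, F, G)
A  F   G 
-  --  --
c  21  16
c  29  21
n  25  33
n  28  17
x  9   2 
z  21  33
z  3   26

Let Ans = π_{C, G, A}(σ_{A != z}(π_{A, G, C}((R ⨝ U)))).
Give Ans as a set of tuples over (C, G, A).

{(1, 17, n), (1, 2, x), (1, 33, n), (29, 2, x), (30, 17, n), (30, 33, n)}

Natural join on A: {(n, 1, 25, 33), (n, 1, 28, 17), (n, 30, 25, 33), (n, 30, 28, 17), (x, 1, 9, 2), (x, 29, 9, 2), (z, 16, 21, 33), (z, 16, 3, 26), (z, 39, 21, 33), (z, 39, 3, 26)}
Projecting to A, G, C: {(n, 17, 1), (n, 17, 30), (n, 33, 1), (n, 33, 30), (x, 2, 1), (x, 2, 29), (z, 26, 16), (z, 26, 39), (z, 33, 16), (z, 33, 39)}
Apply σ_{A != z}; surviving tuples: {(n, 17, 1), (n, 17, 30), (n, 33, 1), (n, 33, 30), (x, 2, 1), (x, 2, 29)}
Projecting to C, G, A: {(1, 17, n), (1, 2, x), (1, 33, n), (29, 2, x), (30, 17, n), (30, 33, n)}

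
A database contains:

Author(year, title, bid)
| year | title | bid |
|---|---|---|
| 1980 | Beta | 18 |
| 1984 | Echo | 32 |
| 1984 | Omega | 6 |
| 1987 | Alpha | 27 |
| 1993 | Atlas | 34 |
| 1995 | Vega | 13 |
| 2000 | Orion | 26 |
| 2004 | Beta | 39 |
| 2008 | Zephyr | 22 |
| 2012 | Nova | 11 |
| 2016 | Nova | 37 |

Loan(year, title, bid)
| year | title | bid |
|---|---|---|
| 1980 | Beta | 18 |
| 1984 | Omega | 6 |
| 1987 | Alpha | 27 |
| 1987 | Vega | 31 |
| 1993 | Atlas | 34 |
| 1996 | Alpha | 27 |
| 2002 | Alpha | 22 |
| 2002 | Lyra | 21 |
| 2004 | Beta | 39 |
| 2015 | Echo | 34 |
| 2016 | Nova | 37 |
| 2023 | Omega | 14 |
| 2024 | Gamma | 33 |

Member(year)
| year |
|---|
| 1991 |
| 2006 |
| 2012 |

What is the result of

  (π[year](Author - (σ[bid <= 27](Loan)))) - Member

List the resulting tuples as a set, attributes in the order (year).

{1984, 1993, 1995, 2000, 2004, 2008, 2016}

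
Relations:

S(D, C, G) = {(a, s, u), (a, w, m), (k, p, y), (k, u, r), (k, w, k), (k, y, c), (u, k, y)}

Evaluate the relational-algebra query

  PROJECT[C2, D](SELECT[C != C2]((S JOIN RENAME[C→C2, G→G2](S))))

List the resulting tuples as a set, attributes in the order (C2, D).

ρ[C→C2, G→G2]: schema becomes (D, C2, G2); tuples unchanged.
Joining S and RENAME[C→C2, G→G2](S) on D yields {(a, s, u, s, u), (a, s, u, w, m), (a, w, m, s, u), (a, w, m, w, m), (k, p, y, p, y), (k, p, y, u, r), (k, p, y, w, k), (k, p, y, y, c), (k, u, r, p, y), (k, u, r, u, r), (k, u, r, w, k), (k, u, r, y, c), (k, w, k, p, y), (k, w, k, u, r), (k, w, k, w, k), (k, w, k, y, c), (k, y, c, p, y), (k, y, c, u, r), (k, y, c, w, k), (k, y, c, y, c), (u, k, y, k, y)}.
Filtering on C != C2 leaves {(a, s, u, w, m), (a, w, m, s, u), (k, p, y, u, r), (k, p, y, w, k), (k, p, y, y, c), (k, u, r, p, y), (k, u, r, w, k), (k, u, r, y, c), (k, w, k, p, y), (k, w, k, u, r), (k, w, k, y, c), (k, y, c, p, y), (k, y, c, u, r), (k, y, c, w, k)}.
π[C2, D]: project onto (C2, D) (8 duplicate(s) eliminated) → {(p, k), (s, a), (u, k), (w, a), (w, k), (y, k)}

{(p, k), (s, a), (u, k), (w, a), (w, k), (y, k)}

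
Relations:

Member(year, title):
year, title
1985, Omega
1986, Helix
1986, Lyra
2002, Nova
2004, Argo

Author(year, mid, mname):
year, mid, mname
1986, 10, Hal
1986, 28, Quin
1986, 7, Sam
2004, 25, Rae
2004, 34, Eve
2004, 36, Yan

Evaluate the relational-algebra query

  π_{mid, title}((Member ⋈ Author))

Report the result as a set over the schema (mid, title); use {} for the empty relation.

Natural join on year: {(1986, Helix, 10, Hal), (1986, Helix, 28, Quin), (1986, Helix, 7, Sam), (1986, Lyra, 10, Hal), (1986, Lyra, 28, Quin), (1986, Lyra, 7, Sam), (2004, Argo, 25, Rae), (2004, Argo, 34, Eve), (2004, Argo, 36, Yan)}
Projecting to mid, title: {(10, Helix), (10, Lyra), (25, Argo), (28, Helix), (28, Lyra), (34, Argo), (36, Argo), (7, Helix), (7, Lyra)}

{(10, Helix), (10, Lyra), (25, Argo), (28, Helix), (28, Lyra), (34, Argo), (36, Argo), (7, Helix), (7, Lyra)}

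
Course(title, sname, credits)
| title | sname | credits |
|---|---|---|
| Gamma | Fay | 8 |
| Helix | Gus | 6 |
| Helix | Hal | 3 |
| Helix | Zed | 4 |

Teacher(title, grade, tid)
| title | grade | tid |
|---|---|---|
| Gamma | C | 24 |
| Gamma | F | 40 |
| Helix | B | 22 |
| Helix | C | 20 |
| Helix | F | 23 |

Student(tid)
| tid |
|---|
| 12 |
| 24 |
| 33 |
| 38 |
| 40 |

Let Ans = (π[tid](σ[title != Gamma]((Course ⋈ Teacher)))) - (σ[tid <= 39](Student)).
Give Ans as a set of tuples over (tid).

Joining Course and Teacher on title yields {(Gamma, Fay, 8, C, 24), (Gamma, Fay, 8, F, 40), (Helix, Gus, 6, B, 22), (Helix, Gus, 6, C, 20), (Helix, Gus, 6, F, 23), (Helix, Hal, 3, B, 22), (Helix, Hal, 3, C, 20), (Helix, Hal, 3, F, 23), (Helix, Zed, 4, B, 22), (Helix, Zed, 4, C, 20), (Helix, Zed, 4, F, 23)}.
Selection title != Gamma: {(Helix, Gus, 6, B, 22), (Helix, Gus, 6, C, 20), (Helix, Gus, 6, F, 23), (Helix, Hal, 3, B, 22), (Helix, Hal, 3, C, 20), (Helix, Hal, 3, F, 23), (Helix, Zed, 4, B, 22), (Helix, Zed, 4, C, 20), (Helix, Zed, 4, F, 23)}
π[tid]: project onto (tid) (6 duplicate(s) eliminated) → {20, 22, 23}
Selection tid <= 39: {12, 24, 33, 38}
Set difference of the two operands is {20, 22, 23}.

{20, 22, 23}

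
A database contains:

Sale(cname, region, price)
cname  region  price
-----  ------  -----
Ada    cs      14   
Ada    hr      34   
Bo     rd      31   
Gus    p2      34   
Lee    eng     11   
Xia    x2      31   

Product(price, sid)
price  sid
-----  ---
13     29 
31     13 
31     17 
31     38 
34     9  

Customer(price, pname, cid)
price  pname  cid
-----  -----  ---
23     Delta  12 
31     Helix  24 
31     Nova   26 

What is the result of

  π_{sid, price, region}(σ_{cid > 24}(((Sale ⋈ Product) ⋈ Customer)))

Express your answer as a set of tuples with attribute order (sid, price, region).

{(13, 31, rd), (13, 31, x2), (17, 31, rd), (17, 31, x2), (38, 31, rd), (38, 31, x2)}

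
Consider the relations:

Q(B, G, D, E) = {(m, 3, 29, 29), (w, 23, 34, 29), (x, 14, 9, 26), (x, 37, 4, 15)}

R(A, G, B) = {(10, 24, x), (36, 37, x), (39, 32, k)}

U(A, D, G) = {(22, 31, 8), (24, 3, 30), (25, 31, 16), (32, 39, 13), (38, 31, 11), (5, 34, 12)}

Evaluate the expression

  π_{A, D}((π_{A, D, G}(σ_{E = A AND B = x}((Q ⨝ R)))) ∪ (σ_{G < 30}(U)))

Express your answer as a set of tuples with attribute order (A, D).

Joining Q and R on B, G yields {(x, 37, 4, 15, 36)}.
σ[E = A AND B = x]: keep tuples satisfying E = A AND B = x → {}
Keep only column(s) A, D, G: {}
σ[G < 30]: keep tuples satisfying G < 30 → {(22, 31, 8), (25, 31, 16), (32, 39, 13), (38, 31, 11), (5, 34, 12)}
Taking the union: {(22, 31, 8), (25, 31, 16), (32, 39, 13), (38, 31, 11), (5, 34, 12)}
Keep only column(s) A, D: {(22, 31), (25, 31), (32, 39), (38, 31), (5, 34)}

{(22, 31), (25, 31), (32, 39), (38, 31), (5, 34)}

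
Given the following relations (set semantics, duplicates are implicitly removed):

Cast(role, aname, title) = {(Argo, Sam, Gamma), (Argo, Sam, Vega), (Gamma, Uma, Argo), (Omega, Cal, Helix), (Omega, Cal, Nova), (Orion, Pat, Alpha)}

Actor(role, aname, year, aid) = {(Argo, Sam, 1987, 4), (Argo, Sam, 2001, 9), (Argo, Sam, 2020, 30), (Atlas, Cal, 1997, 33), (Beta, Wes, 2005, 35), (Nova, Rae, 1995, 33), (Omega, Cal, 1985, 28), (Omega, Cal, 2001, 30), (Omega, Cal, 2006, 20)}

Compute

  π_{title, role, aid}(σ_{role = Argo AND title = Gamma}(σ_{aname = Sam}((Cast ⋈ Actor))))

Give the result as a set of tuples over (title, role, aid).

{(Gamma, Argo, 30), (Gamma, Argo, 4), (Gamma, Argo, 9)}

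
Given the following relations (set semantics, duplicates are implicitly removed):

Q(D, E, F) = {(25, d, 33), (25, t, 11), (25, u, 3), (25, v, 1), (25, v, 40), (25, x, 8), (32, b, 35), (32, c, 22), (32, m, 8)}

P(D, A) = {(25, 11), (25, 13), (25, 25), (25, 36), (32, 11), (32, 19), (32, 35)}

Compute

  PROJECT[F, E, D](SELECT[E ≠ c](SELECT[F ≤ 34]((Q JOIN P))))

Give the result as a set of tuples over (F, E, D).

{(1, v, 25), (11, t, 25), (3, u, 25), (33, d, 25), (8, m, 32), (8, x, 25)}

Natural join on D: {(25, d, 33, 11), (25, d, 33, 13), (25, d, 33, 25), (25, d, 33, 36), (25, t, 11, 11), (25, t, 11, 13), (25, t, 11, 25), (25, t, 11, 36), (25, u, 3, 11), (25, u, 3, 13), (25, u, 3, 25), (25, u, 3, 36), (25, v, 1, 11), (25, v, 1, 13), (25, v, 1, 25), (25, v, 1, 36), (25, v, 40, 11), (25, v, 40, 13), (25, v, 40, 25), (25, v, 40, 36), (25, x, 8, 11), (25, x, 8, 13), (25, x, 8, 25), (25, x, 8, 36), (32, b, 35, 11), (32, b, 35, 19), (32, b, 35, 35), (32, c, 22, 11), (32, c, 22, 19), (32, c, 22, 35), (32, m, 8, 11), (32, m, 8, 19), (32, m, 8, 35)}
Apply σ_{F ≤ 34}; surviving tuples: {(25, d, 33, 11), (25, d, 33, 13), (25, d, 33, 25), (25, d, 33, 36), (25, t, 11, 11), (25, t, 11, 13), (25, t, 11, 25), (25, t, 11, 36), (25, u, 3, 11), (25, u, 3, 13), (25, u, 3, 25), (25, u, 3, 36), (25, v, 1, 11), (25, v, 1, 13), (25, v, 1, 25), (25, v, 1, 36), (25, x, 8, 11), (25, x, 8, 13), (25, x, 8, 25), (25, x, 8, 36), (32, c, 22, 11), (32, c, 22, 19), (32, c, 22, 35), (32, m, 8, 11), (32, m, 8, 19), (32, m, 8, 35)}
Apply σ_{E ≠ c}; surviving tuples: {(25, d, 33, 11), (25, d, 33, 13), (25, d, 33, 25), (25, d, 33, 36), (25, t, 11, 11), (25, t, 11, 13), (25, t, 11, 25), (25, t, 11, 36), (25, u, 3, 11), (25, u, 3, 13), (25, u, 3, 25), (25, u, 3, 36), (25, v, 1, 11), (25, v, 1, 13), (25, v, 1, 25), (25, v, 1, 36), (25, x, 8, 11), (25, x, 8, 13), (25, x, 8, 25), (25, x, 8, 36), (32, m, 8, 11), (32, m, 8, 19), (32, m, 8, 35)}
Projecting to F, E, D (17 duplicate(s) eliminated): {(1, v, 25), (11, t, 25), (3, u, 25), (33, d, 25), (8, m, 32), (8, x, 25)}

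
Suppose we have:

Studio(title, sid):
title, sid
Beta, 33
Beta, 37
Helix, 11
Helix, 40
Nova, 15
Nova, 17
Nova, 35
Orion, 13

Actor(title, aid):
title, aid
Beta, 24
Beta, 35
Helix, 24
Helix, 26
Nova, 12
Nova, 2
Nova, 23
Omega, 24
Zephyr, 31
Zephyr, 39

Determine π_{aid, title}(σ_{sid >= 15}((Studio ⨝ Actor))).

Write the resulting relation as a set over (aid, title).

Natural join on title: {(Beta, 33, 24), (Beta, 33, 35), (Beta, 37, 24), (Beta, 37, 35), (Helix, 11, 24), (Helix, 11, 26), (Helix, 40, 24), (Helix, 40, 26), (Nova, 15, 12), (Nova, 15, 2), (Nova, 15, 23), (Nova, 17, 12), (Nova, 17, 2), (Nova, 17, 23), (Nova, 35, 12), (Nova, 35, 2), (Nova, 35, 23)}
Selection sid >= 15: {(Beta, 33, 24), (Beta, 33, 35), (Beta, 37, 24), (Beta, 37, 35), (Helix, 40, 24), (Helix, 40, 26), (Nova, 15, 12), (Nova, 15, 2), (Nova, 15, 23), (Nova, 17, 12), (Nova, 17, 2), (Nova, 17, 23), (Nova, 35, 12), (Nova, 35, 2), (Nova, 35, 23)}
π_{aid, title} gives {(12, Nova), (2, Nova), (23, Nova), (24, Beta), (24, Helix), (26, Helix), (35, Beta)} (8 duplicate(s) eliminated).

{(12, Nova), (2, Nova), (23, Nova), (24, Beta), (24, Helix), (26, Helix), (35, Beta)}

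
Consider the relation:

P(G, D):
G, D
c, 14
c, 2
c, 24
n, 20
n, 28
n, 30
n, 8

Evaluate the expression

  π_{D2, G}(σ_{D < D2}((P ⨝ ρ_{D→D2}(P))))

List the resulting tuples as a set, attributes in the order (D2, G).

ρ[D→D2]: schema becomes (G, D2); tuples unchanged.
Natural join on G: {(c, 14, 14), (c, 14, 2), (c, 14, 24), (c, 2, 14), (c, 2, 2), (c, 2, 24), (c, 24, 14), (c, 24, 2), (c, 24, 24), (n, 20, 20), (n, 20, 28), (n, 20, 30), (n, 20, 8), (n, 28, 20), (n, 28, 28), (n, 28, 30), (n, 28, 8), (n, 30, 20), (n, 30, 28), (n, 30, 30), (n, 30, 8), (n, 8, 20), (n, 8, 28), (n, 8, 30), (n, 8, 8)}
σ[D < D2]: keep tuples satisfying D < D2 → {(c, 14, 24), (c, 2, 14), (c, 2, 24), (n, 20, 28), (n, 20, 30), (n, 28, 30), (n, 8, 20), (n, 8, 28), (n, 8, 30)}
π_{D2, G} gives {(14, c), (20, n), (24, c), (28, n), (30, n)} (4 duplicate(s) eliminated).

{(14, c), (20, n), (24, c), (28, n), (30, n)}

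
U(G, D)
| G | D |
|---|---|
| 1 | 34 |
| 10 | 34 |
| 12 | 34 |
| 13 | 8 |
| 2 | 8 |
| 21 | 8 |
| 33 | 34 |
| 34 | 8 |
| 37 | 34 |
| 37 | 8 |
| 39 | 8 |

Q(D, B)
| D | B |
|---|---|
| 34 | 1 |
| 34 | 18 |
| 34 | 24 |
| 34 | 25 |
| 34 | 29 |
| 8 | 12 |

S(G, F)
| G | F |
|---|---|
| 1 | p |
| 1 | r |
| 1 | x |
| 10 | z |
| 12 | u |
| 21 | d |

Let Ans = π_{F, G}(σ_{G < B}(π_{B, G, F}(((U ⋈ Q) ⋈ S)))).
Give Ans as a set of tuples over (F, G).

{(p, 1), (r, 1), (u, 12), (x, 1), (z, 10)}

U ⋈ Q (natural join on D): {(1, 34, 1), (1, 34, 18), (1, 34, 24), (1, 34, 25), (1, 34, 29), (10, 34, 1), (10, 34, 18), (10, 34, 24), (10, 34, 25), (10, 34, 29), (12, 34, 1), (12, 34, 18), (12, 34, 24), (12, 34, 25), (12, 34, 29), (13, 8, 12), (2, 8, 12), (21, 8, 12), (33, 34, 1), (33, 34, 18), (33, 34, 24), (33, 34, 25), (33, 34, 29), (34, 8, 12), (37, 34, 1), (37, 34, 18), (37, 34, 24), (37, 34, 25), (37, 34, 29), (37, 8, 12), (39, 8, 12)}
(U ⋈ Q) ⋈ S (natural join on G): {(1, 34, 1, p), (1, 34, 1, r), (1, 34, 1, x), (1, 34, 18, p), (1, 34, 18, r), (1, 34, 18, x), (1, 34, 24, p), (1, 34, 24, r), (1, 34, 24, x), (1, 34, 25, p), (1, 34, 25, r), (1, 34, 25, x), (1, 34, 29, p), (1, 34, 29, r), (1, 34, 29, x), (10, 34, 1, z), (10, 34, 18, z), (10, 34, 24, z), (10, 34, 25, z), (10, 34, 29, z), (12, 34, 1, u), (12, 34, 18, u), (12, 34, 24, u), (12, 34, 25, u), (12, 34, 29, u), (21, 8, 12, d)}
Projecting to B, G, F: {(1, 1, p), (1, 1, r), (1, 1, x), (1, 10, z), (1, 12, u), (12, 21, d), (18, 1, p), (18, 1, r), (18, 1, x), (18, 10, z), (18, 12, u), (24, 1, p), (24, 1, r), (24, 1, x), (24, 10, z), (24, 12, u), (25, 1, p), (25, 1, r), (25, 1, x), (25, 10, z), (25, 12, u), (29, 1, p), (29, 1, r), (29, 1, x), (29, 10, z), (29, 12, u)}
σ[G < B]: keep tuples satisfying G < B → {(18, 1, p), (18, 1, r), (18, 1, x), (18, 10, z), (18, 12, u), (24, 1, p), (24, 1, r), (24, 1, x), (24, 10, z), (24, 12, u), (25, 1, p), (25, 1, r), (25, 1, x), (25, 10, z), (25, 12, u), (29, 1, p), (29, 1, r), (29, 1, x), (29, 10, z), (29, 12, u)}
Projecting to F, G (15 duplicate(s) eliminated): {(p, 1), (r, 1), (u, 12), (x, 1), (z, 10)}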